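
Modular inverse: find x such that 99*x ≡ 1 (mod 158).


Use the extended Euclidean algorithm on (158, 99); each row r = 158*s + 99*t:
r=158, s=1, t=0
r=99, s=0, t=1
q=1: r=59, s=1, t=-1   [158*(1) + 99*(-1) = 59]
q=1: r=40, s=-1, t=2   [158*(-1) + 99*(2) = 40]
q=1: r=19, s=2, t=-3   [158*(2) + 99*(-3) = 19]
q=2: r=2, s=-5, t=8   [158*(-5) + 99*(8) = 2]
q=9: r=1, s=47, t=-75   [158*(47) + 99*(-75) = 1]
q=2: r=0, s=-99, t=158   [158*(-99) + 99*(158) = 0]
GCD = 1 with t = -75, so 99*(-75) ≡ 1 (mod 158)
Inverse = -75 mod 158 = 83
Check: 99 * 83 = 8217 ≡ 1 (mod 158)

99^(-1) ≡ 83 (mod 158)


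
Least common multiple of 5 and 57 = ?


GCD(5, 57) = 1
LCM = 5*57/1 = 285/1 = 285

LCM = 285


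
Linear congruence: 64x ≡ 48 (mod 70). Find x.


GCD(64, 70) = 2 divides 48
Divide: 32x ≡ 24 (mod 35)
x ≡ 27 (mod 35)


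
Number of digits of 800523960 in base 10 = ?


800523960 has 9 digits in base 10
floor(log10(800523960)) + 1 = floor(8.9034) + 1 = 9

9 digits (base 10)


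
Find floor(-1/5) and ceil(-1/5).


-1/5 = -0.2000
floor = -1
ceil = 0

floor = -1, ceil = 0


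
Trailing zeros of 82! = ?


floor(82/5) = 16
floor(82/25) = 3
Total = 19

19 trailing zeros


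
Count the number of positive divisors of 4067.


4067 = 7^2 × 83^1
d(4067) = (2+1) × (1+1) = 6

6 divisors


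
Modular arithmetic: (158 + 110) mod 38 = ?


158 + 110 = 268
268 mod 38 = 2


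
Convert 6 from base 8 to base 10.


6 (base 8) = 6 (decimal)
6 (decimal) = 6 (base 10)


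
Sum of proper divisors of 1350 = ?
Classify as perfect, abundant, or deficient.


Proper divisors: 1, 2, 3, 5, 6, 9, 10, 15, 18, 25, 27, 30, 45, 50, 54, 75, 90, 135, 150, 225, 270, 450, 675
Sum = 1 + 2 + 3 + 5 + 6 + 9 + 10 + 15 + 18 + 25 + 27 + 30 + 45 + 50 + 54 + 75 + 90 + 135 + 150 + 225 + 270 + 450 + 675 = 2370
2370 > 1350 → abundant

s(1350) = 2370 (abundant)


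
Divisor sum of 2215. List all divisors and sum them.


Divisors of 2215: 1, 5, 443, 2215
Sum = 1 + 5 + 443 + 2215 = 2664

σ(2215) = 2664


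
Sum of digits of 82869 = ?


8 + 2 + 8 + 6 + 9 = 33


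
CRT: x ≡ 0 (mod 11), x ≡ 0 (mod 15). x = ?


M = 11*15 = 165
M1 = M/11 = 15, M2 = M/15 = 11
M1^(-1) mod 11 = 3, M2^(-1) mod 15 = 11
x = 0*15*3 + 0*11*11 = 0
0 mod 165 = 0
Check: 0 mod 11 = 0 ✓, 0 mod 15 = 0 ✓

x ≡ 0 (mod 165)


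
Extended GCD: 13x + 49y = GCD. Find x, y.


Tabular extended Euclidean (each row: r = 13*s + 49*t):
r=13, s=1, t=0
r=49, s=0, t=1
q=0: r=13, s=1, t=0   [13*(1) + 49*(0) = 13]
q=3: r=10, s=-3, t=1   [13*(-3) + 49*(1) = 10]
q=1: r=3, s=4, t=-1   [13*(4) + 49*(-1) = 3]
q=3: r=1, s=-15, t=4   [13*(-15) + 49*(4) = 1]
q=3: r=0, s=49, t=-13   [13*(49) + 49*(-13) = 0]
GCD = 1; from the row with r=1: x=-15, y=4
Check: 13*(-15) + 49*(4) = -195 + 196 = 1

GCD = 1, x = -15, y = 4


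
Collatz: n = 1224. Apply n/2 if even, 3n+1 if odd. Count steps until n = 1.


1224 → 612 → 306 → 153 → 460 → 230 → 115 → 346 → 173 → 520 → 260 → 130 → 65 → 196 → 98 → 49 → 148 → 74 → 37 → 112 → 56 → 28 → 14 → 7 → 22 → 11 → 34 → 17 → 52 → 26 → 13 → 40 → 20 → 10 → 5 → 16 → 8 → 4 → 2 → 1
Total steps = 39

39 steps


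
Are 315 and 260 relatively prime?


Euclidean algorithm:
315 = 1 * 260 + 55
260 = 4 * 55 + 40
55 = 1 * 40 + 15
40 = 2 * 15 + 10
15 = 1 * 10 + 5
10 = 2 * 5 + 0
GCD(315, 260) = 5

No, not coprime (GCD = 5)


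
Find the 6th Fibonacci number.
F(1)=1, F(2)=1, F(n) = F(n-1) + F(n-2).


Sequence: 1, 1, 2, 3, 5, 8
F(6) = 8


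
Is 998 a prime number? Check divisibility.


998 / 2 = 499 (exact division)
998 is NOT prime.

No, 998 is not prime


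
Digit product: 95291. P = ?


9 × 5 × 2 × 9 × 1 = 810


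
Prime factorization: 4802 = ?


4802 / 2 = 2401
2401 / 7 = 343
343 / 7 = 49
49 / 7 = 7
7 / 7 = 1
4802 = 2 × 7^4


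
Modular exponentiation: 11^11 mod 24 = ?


11^1 mod 24 = 11
11^2 mod 24 = 1
11^3 mod 24 = 11
11^4 mod 24 = 1
11^5 mod 24 = 11
11^6 mod 24 = 1
11^7 mod 24 = 11
11^8 mod 24 = 1
11^9 mod 24 = 11
11^10 mod 24 = 1
11^11 mod 24 = 11


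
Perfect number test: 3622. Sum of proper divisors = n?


Proper divisors of 3622: 1, 2, 1811
Sum = 1 + 2 + 1811 = 1814

No, 3622 is not perfect (1814 ≠ 3622)


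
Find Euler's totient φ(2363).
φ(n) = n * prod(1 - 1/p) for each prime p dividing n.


2363 = 17 × 139
Prime factors: 17, 139
φ(2363) = 2363 × (1-1/17) × (1-1/139)
= 2363 × 16/17 × 138/139 = 2208

φ(2363) = 2208


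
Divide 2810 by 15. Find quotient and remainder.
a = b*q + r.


2810 = 15 * 187 + 5
Check: 2805 + 5 = 2810

q = 187, r = 5


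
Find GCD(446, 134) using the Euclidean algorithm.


446 = 3 * 134 + 44
134 = 3 * 44 + 2
44 = 22 * 2 + 0
GCD = 2


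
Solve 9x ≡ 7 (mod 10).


GCD(9, 10) = 1, unique solution
a^(-1) mod 10 = 9
x = 9 * 7 mod 10 = 3

x ≡ 3 (mod 10)


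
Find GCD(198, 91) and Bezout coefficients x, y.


Tabular extended Euclidean (each row: r = 198*s + 91*t):
r=198, s=1, t=0
r=91, s=0, t=1
q=2: r=16, s=1, t=-2   [198*(1) + 91*(-2) = 16]
q=5: r=11, s=-5, t=11   [198*(-5) + 91*(11) = 11]
q=1: r=5, s=6, t=-13   [198*(6) + 91*(-13) = 5]
q=2: r=1, s=-17, t=37   [198*(-17) + 91*(37) = 1]
q=5: r=0, s=91, t=-198   [198*(91) + 91*(-198) = 0]
GCD = 1; from the row with r=1: x=-17, y=37
Check: 198*(-17) + 91*(37) = -3366 + 3367 = 1

GCD = 1, x = -17, y = 37


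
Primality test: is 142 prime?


142 / 2 = 71 (exact division)
142 is NOT prime.

No, 142 is not prime


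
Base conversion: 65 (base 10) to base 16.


65 (base 10) = 65 (decimal)
65 (decimal) = 41 (base 16)


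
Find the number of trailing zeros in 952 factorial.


floor(952/5) = 190
floor(952/25) = 38
floor(952/125) = 7
floor(952/625) = 1
Total = 236

236 trailing zeros


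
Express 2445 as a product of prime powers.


2445 / 3 = 815
815 / 5 = 163
163 / 163 = 1
2445 = 3 × 5 × 163


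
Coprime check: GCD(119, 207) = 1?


Euclidean algorithm:
207 = 1 * 119 + 88
119 = 1 * 88 + 31
88 = 2 * 31 + 26
31 = 1 * 26 + 5
26 = 5 * 5 + 1
5 = 5 * 1 + 0
GCD(119, 207) = 1

Yes, coprime (GCD = 1)


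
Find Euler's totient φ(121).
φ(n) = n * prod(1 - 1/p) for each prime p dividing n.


121 = 11^2
Prime factors: 11
φ(121) = 121 × (1-1/11)
= 121 × 10/11 = 110

φ(121) = 110


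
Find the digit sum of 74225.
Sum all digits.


7 + 4 + 2 + 2 + 5 = 20


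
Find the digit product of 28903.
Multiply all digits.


2 × 8 × 9 × 0 × 3 = 0


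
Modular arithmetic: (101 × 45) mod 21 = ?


101 × 45 = 4545
4545 mod 21 = 9


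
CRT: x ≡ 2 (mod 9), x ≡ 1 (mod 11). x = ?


M = 9*11 = 99
M1 = M/9 = 11, M2 = M/11 = 9
M1^(-1) mod 9 = 5, M2^(-1) mod 11 = 5
x = 2*11*5 + 1*9*5 = 155
155 mod 99 = 56
Check: 56 mod 9 = 2 ✓, 56 mod 11 = 1 ✓

x ≡ 56 (mod 99)


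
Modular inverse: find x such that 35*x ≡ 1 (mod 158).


Use the extended Euclidean algorithm on (158, 35); each row r = 158*s + 35*t:
r=158, s=1, t=0
r=35, s=0, t=1
q=4: r=18, s=1, t=-4   [158*(1) + 35*(-4) = 18]
q=1: r=17, s=-1, t=5   [158*(-1) + 35*(5) = 17]
q=1: r=1, s=2, t=-9   [158*(2) + 35*(-9) = 1]
q=17: r=0, s=-35, t=158   [158*(-35) + 35*(158) = 0]
GCD = 1 with t = -9, so 35*(-9) ≡ 1 (mod 158)
Inverse = -9 mod 158 = 149
Check: 35 * 149 = 5215 ≡ 1 (mod 158)

35^(-1) ≡ 149 (mod 158)


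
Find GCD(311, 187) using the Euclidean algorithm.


311 = 1 * 187 + 124
187 = 1 * 124 + 63
124 = 1 * 63 + 61
63 = 1 * 61 + 2
61 = 30 * 2 + 1
2 = 2 * 1 + 0
GCD = 1


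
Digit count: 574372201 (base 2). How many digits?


574372201 in base 2 = 100010001111000011100101101001
Number of digits = 30

30 digits (base 2)


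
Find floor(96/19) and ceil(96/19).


96/19 = 5.0526
floor = 5
ceil = 6

floor = 5, ceil = 6


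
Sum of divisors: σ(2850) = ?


Divisors of 2850: 1, 2, 3, 5, 6, 10, 15, 19, 25, 30, 38, 50, 57, 75, 95, 114, 150, 190, 285, 475, 570, 950, 1425, 2850
Sum = 1 + 2 + 3 + 5 + 6 + 10 + 15 + 19 + 25 + 30 + 38 + 50 + 57 + 75 + 95 + 114 + 150 + 190 + 285 + 475 + 570 + 950 + 1425 + 2850 = 7440

σ(2850) = 7440


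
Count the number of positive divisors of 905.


905 = 5^1 × 181^1
d(905) = (1+1) × (1+1) = 4

4 divisors


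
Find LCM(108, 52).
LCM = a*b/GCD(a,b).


GCD(108, 52) = 4
LCM = 108*52/4 = 5616/4 = 1404

LCM = 1404


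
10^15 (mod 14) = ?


10^1 mod 14 = 10
10^2 mod 14 = 2
10^3 mod 14 = 6
10^4 mod 14 = 4
10^5 mod 14 = 12
10^6 mod 14 = 8
10^7 mod 14 = 10
10^8 mod 14 = 2
10^9 mod 14 = 6
10^10 mod 14 = 4
10^11 mod 14 = 12
10^12 mod 14 = 8
10^13 mod 14 = 10
10^14 mod 14 = 2
10^15 mod 14 = 6


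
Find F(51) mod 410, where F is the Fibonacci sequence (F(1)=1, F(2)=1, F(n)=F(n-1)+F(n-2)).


F(k) mod 410 for k=1..51:
1, 1, 2, 3, 5, 8, 13, 21, 34, 55, 89, 144, 233, 377, 200, 167, 367, 124, 81, 205, 286, 81, 367, 38, 405, 33, 28, 61, 89, 150, 239, 389, 218, 197, 5, 202, 207, 409, 206, 205, 1, 206, 207, 3, 210, 213, 13, 226, 239, 55, 294
F(51) mod 410 = 294


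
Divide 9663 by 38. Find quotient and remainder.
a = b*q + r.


9663 = 38 * 254 + 11
Check: 9652 + 11 = 9663

q = 254, r = 11


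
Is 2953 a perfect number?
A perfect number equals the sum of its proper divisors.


Proper divisors of 2953: 1
Sum = 1 = 1

No, 2953 is not perfect (1 ≠ 2953)


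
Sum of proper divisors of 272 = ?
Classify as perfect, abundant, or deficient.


Proper divisors: 1, 2, 4, 8, 16, 17, 34, 68, 136
Sum = 1 + 2 + 4 + 8 + 16 + 17 + 34 + 68 + 136 = 286
286 > 272 → abundant

s(272) = 286 (abundant)


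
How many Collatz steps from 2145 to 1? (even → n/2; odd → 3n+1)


2145 → 6436 → 3218 → 1609 → 4828 → 2414 → 1207 → 3622 → 1811 → 5434 → 2717 → 8152 → 4076 → 2038 → 1019 → 3058 → 1529 → 4588 → 2294 → 1147 → 3442 → 1721 → 5164 → 2582 → 1291 → 3874 → 1937 → 5812 → 2906 → 1453 → 4360 → 2180 → 1090 → 545 → 1636 → 818 → 409 → 1228 → 614 → 307 → 922 → 461 → 1384 → 692 → 346 → 173 → 520 → 260 → 130 → 65 → 196 → 98 → 49 → 148 → 74 → 37 → 112 → 56 → 28 → 14 → 7 → 22 → 11 → 34 → 17 → 52 → 26 → 13 → 40 → 20 → 10 → 5 → 16 → 8 → 4 → 2 → 1
Total steps = 76

76 steps


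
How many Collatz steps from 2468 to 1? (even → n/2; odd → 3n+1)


2468 → 1234 → 617 → 1852 → 926 → 463 → 1390 → 695 → 2086 → 1043 → 3130 → 1565 → 4696 → 2348 → 1174 → 587 → 1762 → 881 → 2644 → 1322 → 661 → 1984 → 992 → 496 → 248 → 124 → 62 → 31 → 94 → 47 → 142 → 71 → 214 → 107 → 322 → 161 → 484 → 242 → 121 → 364 → 182 → 91 → 274 → 137 → 412 → 206 → 103 → 310 → 155 → 466 → 233 → 700 → 350 → 175 → 526 → 263 → 790 → 395 → 1186 → 593 → 1780 → 890 → 445 → 1336 → 668 → 334 → 167 → 502 → 251 → 754 → 377 → 1132 → 566 → 283 → 850 → 425 → 1276 → 638 → 319 → 958 → 479 → 1438 → 719 → 2158 → 1079 → 3238 → 1619 → 4858 → 2429 → 7288 → 3644 → 1822 → 911 → 2734 → 1367 → 4102 → 2051 → 6154 → 3077 → 9232 → 4616 → 2308 → 1154 → 577 → 1732 → 866 → 433 → 1300 → 650 → 325 → 976 → 488 → 244 → 122 → 61 → 184 → 92 → 46 → 23 → 70 → 35 → 106 → 53 → 160 → 80 → 40 → 20 → 10 → 5 → 16 → 8 → 4 → 2 → 1
Total steps = 133

133 steps


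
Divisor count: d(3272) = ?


3272 = 2^3 × 409^1
d(3272) = (3+1) × (1+1) = 8

8 divisors


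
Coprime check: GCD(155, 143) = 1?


Euclidean algorithm:
155 = 1 * 143 + 12
143 = 11 * 12 + 11
12 = 1 * 11 + 1
11 = 11 * 1 + 0
GCD(155, 143) = 1

Yes, coprime (GCD = 1)


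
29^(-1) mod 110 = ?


Use the extended Euclidean algorithm on (110, 29); each row r = 110*s + 29*t:
r=110, s=1, t=0
r=29, s=0, t=1
q=3: r=23, s=1, t=-3   [110*(1) + 29*(-3) = 23]
q=1: r=6, s=-1, t=4   [110*(-1) + 29*(4) = 6]
q=3: r=5, s=4, t=-15   [110*(4) + 29*(-15) = 5]
q=1: r=1, s=-5, t=19   [110*(-5) + 29*(19) = 1]
q=5: r=0, s=29, t=-110   [110*(29) + 29*(-110) = 0]
GCD = 1 with t = 19, so 29*(19) ≡ 1 (mod 110)
Inverse = 19 mod 110 = 19
Check: 29 * 19 = 551 ≡ 1 (mod 110)

29^(-1) ≡ 19 (mod 110)


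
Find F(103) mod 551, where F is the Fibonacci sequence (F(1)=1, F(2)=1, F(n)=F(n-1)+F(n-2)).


F(k) mod 551 for k=1..103:
1, 1, 2, 3, 5, 8, 13, 21, 34, 55, 89, 144, 233, 377, 59, 436, 495, 380, 324, 153, 477, 79, 5, 84, 89, 173, 262, 435, 146, 30, 176, 206, 382, 37, 419, 456, 324, 229, 2, 231, 233, 464, 146, 59, 205, 264, 469, 182, 100, 282, 382, 113, 495, 57, 1, 58, 59, 117, 176, 293, 469, 211, 129, 340, 469, 258, 176, 434, 59, 493, 1, 494, 495, 438, 382, 269, 100, 369, 469, 287, 205, 492, 146, 87, 233, 320, 2, 322, 324, 95, 419, 514, 382, 345, 176, 521, 146, 116, 262, 378, 89, 467, 5
F(103) mod 551 = 5


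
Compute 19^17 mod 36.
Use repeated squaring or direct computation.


19^1 mod 36 = 19
19^2 mod 36 = 1
19^3 mod 36 = 19
19^4 mod 36 = 1
19^5 mod 36 = 19
19^6 mod 36 = 1
19^7 mod 36 = 19
19^8 mod 36 = 1
19^9 mod 36 = 19
19^10 mod 36 = 1
19^11 mod 36 = 19
19^12 mod 36 = 1
19^13 mod 36 = 19
19^14 mod 36 = 1
19^15 mod 36 = 19
19^16 mod 36 = 1
19^17 mod 36 = 19


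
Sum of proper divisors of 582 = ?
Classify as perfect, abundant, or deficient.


Proper divisors: 1, 2, 3, 6, 97, 194, 291
Sum = 1 + 2 + 3 + 6 + 97 + 194 + 291 = 594
594 > 582 → abundant

s(582) = 594 (abundant)


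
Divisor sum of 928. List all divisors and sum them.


Divisors of 928: 1, 2, 4, 8, 16, 29, 32, 58, 116, 232, 464, 928
Sum = 1 + 2 + 4 + 8 + 16 + 29 + 32 + 58 + 116 + 232 + 464 + 928 = 1890

σ(928) = 1890


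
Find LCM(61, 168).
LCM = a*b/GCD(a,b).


GCD(61, 168) = 1
LCM = 61*168/1 = 10248/1 = 10248

LCM = 10248


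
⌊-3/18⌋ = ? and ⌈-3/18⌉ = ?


-3/18 = -0.1667
floor = -1
ceil = 0

floor = -1, ceil = 0


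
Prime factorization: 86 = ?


86 / 2 = 43
43 / 43 = 1
86 = 2 × 43


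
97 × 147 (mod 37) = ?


97 × 147 = 14259
14259 mod 37 = 14


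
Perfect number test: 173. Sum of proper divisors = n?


Proper divisors of 173: 1
Sum = 1 = 1

No, 173 is not perfect (1 ≠ 173)


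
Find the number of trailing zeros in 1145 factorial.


floor(1145/5) = 229
floor(1145/25) = 45
floor(1145/125) = 9
floor(1145/625) = 1
Total = 284

284 trailing zeros


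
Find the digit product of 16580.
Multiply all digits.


1 × 6 × 5 × 8 × 0 = 0


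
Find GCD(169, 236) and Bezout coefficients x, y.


Tabular extended Euclidean (each row: r = 169*s + 236*t):
r=169, s=1, t=0
r=236, s=0, t=1
q=0: r=169, s=1, t=0   [169*(1) + 236*(0) = 169]
q=1: r=67, s=-1, t=1   [169*(-1) + 236*(1) = 67]
q=2: r=35, s=3, t=-2   [169*(3) + 236*(-2) = 35]
q=1: r=32, s=-4, t=3   [169*(-4) + 236*(3) = 32]
q=1: r=3, s=7, t=-5   [169*(7) + 236*(-5) = 3]
q=10: r=2, s=-74, t=53   [169*(-74) + 236*(53) = 2]
q=1: r=1, s=81, t=-58   [169*(81) + 236*(-58) = 1]
q=2: r=0, s=-236, t=169   [169*(-236) + 236*(169) = 0]
GCD = 1; from the row with r=1: x=81, y=-58
Check: 169*(81) + 236*(-58) = 13689 - 13688 = 1

GCD = 1, x = 81, y = -58


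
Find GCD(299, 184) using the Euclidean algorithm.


299 = 1 * 184 + 115
184 = 1 * 115 + 69
115 = 1 * 69 + 46
69 = 1 * 46 + 23
46 = 2 * 23 + 0
GCD = 23


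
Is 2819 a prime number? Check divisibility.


Check divisors up to sqrt(2819) = 53.0943
No divisors found.
2819 is prime.

Yes, 2819 is prime


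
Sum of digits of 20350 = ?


2 + 0 + 3 + 5 + 0 = 10


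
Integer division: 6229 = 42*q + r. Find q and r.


6229 = 42 * 148 + 13
Check: 6216 + 13 = 6229

q = 148, r = 13


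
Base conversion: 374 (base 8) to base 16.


374 (base 8) = 252 (decimal)
252 (decimal) = FC (base 16)


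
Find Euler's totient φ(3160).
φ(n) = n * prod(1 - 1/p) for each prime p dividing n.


3160 = 2^3 × 5 × 79
Prime factors: 2, 5, 79
φ(3160) = 3160 × (1-1/2) × (1-1/5) × (1-1/79)
= 3160 × 1/2 × 4/5 × 78/79 = 1248

φ(3160) = 1248


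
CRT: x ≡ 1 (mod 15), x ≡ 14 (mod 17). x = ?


M = 15*17 = 255
M1 = M/15 = 17, M2 = M/17 = 15
M1^(-1) mod 15 = 8, M2^(-1) mod 17 = 8
x = 1*17*8 + 14*15*8 = 1816
1816 mod 255 = 31
Check: 31 mod 15 = 1 ✓, 31 mod 17 = 14 ✓

x ≡ 31 (mod 255)


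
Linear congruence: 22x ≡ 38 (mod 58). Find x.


GCD(22, 58) = 2 divides 38
Divide: 11x ≡ 19 (mod 29)
x ≡ 7 (mod 29)


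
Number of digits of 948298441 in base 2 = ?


948298441 in base 2 = 111000100001011110001011001001
Number of digits = 30

30 digits (base 2)


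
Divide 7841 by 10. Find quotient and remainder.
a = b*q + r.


7841 = 10 * 784 + 1
Check: 7840 + 1 = 7841

q = 784, r = 1


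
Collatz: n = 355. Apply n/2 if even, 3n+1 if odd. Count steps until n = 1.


355 → 1066 → 533 → 1600 → 800 → 400 → 200 → 100 → 50 → 25 → 76 → 38 → 19 → 58 → 29 → 88 → 44 → 22 → 11 → 34 → 17 → 52 → 26 → 13 → 40 → 20 → 10 → 5 → 16 → 8 → 4 → 2 → 1
Total steps = 32

32 steps


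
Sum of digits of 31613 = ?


3 + 1 + 6 + 1 + 3 = 14


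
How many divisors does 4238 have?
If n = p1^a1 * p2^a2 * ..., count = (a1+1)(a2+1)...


4238 = 2^1 × 13^1 × 163^1
d(4238) = (1+1) × (1+1) × (1+1) = 8

8 divisors


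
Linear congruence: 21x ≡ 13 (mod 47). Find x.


GCD(21, 47) = 1, unique solution
a^(-1) mod 47 = 9
x = 9 * 13 mod 47 = 23

x ≡ 23 (mod 47)


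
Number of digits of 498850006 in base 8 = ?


498850006 in base 8 = 3556754326
Number of digits = 10

10 digits (base 8)


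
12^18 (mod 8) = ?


12^1 mod 8 = 4
12^2 mod 8 = 0
12^3 mod 8 = 0
12^4 mod 8 = 0
12^5 mod 8 = 0
12^6 mod 8 = 0
12^7 mod 8 = 0
12^8 mod 8 = 0
12^9 mod 8 = 0
12^10 mod 8 = 0
12^11 mod 8 = 0
12^12 mod 8 = 0
12^13 mod 8 = 0
12^14 mod 8 = 0
12^15 mod 8 = 0
12^16 mod 8 = 0
12^17 mod 8 = 0
12^18 mod 8 = 0


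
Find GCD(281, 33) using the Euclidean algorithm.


281 = 8 * 33 + 17
33 = 1 * 17 + 16
17 = 1 * 16 + 1
16 = 16 * 1 + 0
GCD = 1


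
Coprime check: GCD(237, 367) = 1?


Euclidean algorithm:
367 = 1 * 237 + 130
237 = 1 * 130 + 107
130 = 1 * 107 + 23
107 = 4 * 23 + 15
23 = 1 * 15 + 8
15 = 1 * 8 + 7
8 = 1 * 7 + 1
7 = 7 * 1 + 0
GCD(237, 367) = 1

Yes, coprime (GCD = 1)


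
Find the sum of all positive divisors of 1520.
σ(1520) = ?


Divisors of 1520: 1, 2, 4, 5, 8, 10, 16, 19, 20, 38, 40, 76, 80, 95, 152, 190, 304, 380, 760, 1520
Sum = 1 + 2 + 4 + 5 + 8 + 10 + 16 + 19 + 20 + 38 + 40 + 76 + 80 + 95 + 152 + 190 + 304 + 380 + 760 + 1520 = 3720

σ(1520) = 3720


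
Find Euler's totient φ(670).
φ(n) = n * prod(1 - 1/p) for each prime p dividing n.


670 = 2 × 5 × 67
Prime factors: 2, 5, 67
φ(670) = 670 × (1-1/2) × (1-1/5) × (1-1/67)
= 670 × 1/2 × 4/5 × 66/67 = 264

φ(670) = 264


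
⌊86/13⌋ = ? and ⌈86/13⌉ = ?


86/13 = 6.6154
floor = 6
ceil = 7

floor = 6, ceil = 7


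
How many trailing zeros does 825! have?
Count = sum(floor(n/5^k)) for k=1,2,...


floor(825/5) = 165
floor(825/25) = 33
floor(825/125) = 6
floor(825/625) = 1
Total = 205

205 trailing zeros


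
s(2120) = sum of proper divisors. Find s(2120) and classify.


Proper divisors: 1, 2, 4, 5, 8, 10, 20, 40, 53, 106, 212, 265, 424, 530, 1060
Sum = 1 + 2 + 4 + 5 + 8 + 10 + 20 + 40 + 53 + 106 + 212 + 265 + 424 + 530 + 1060 = 2740
2740 > 2120 → abundant

s(2120) = 2740 (abundant)


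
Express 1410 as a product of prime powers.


1410 / 2 = 705
705 / 3 = 235
235 / 5 = 47
47 / 47 = 1
1410 = 2 × 3 × 5 × 47


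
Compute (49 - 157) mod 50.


49 - 157 = -108
-108 mod 50 = 42


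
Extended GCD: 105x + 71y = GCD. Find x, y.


Tabular extended Euclidean (each row: r = 105*s + 71*t):
r=105, s=1, t=0
r=71, s=0, t=1
q=1: r=34, s=1, t=-1   [105*(1) + 71*(-1) = 34]
q=2: r=3, s=-2, t=3   [105*(-2) + 71*(3) = 3]
q=11: r=1, s=23, t=-34   [105*(23) + 71*(-34) = 1]
q=3: r=0, s=-71, t=105   [105*(-71) + 71*(105) = 0]
GCD = 1; from the row with r=1: x=23, y=-34
Check: 105*(23) + 71*(-34) = 2415 - 2414 = 1

GCD = 1, x = 23, y = -34


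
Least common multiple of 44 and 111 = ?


GCD(44, 111) = 1
LCM = 44*111/1 = 4884/1 = 4884

LCM = 4884


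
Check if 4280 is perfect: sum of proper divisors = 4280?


Proper divisors of 4280: 1, 2, 4, 5, 8, 10, 20, 40, 107, 214, 428, 535, 856, 1070, 2140
Sum = 1 + 2 + 4 + 5 + 8 + 10 + 20 + 40 + 107 + 214 + 428 + 535 + 856 + 1070 + 2140 = 5440

No, 4280 is not perfect (5440 ≠ 4280)


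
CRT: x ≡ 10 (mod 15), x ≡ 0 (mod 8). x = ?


M = 15*8 = 120
M1 = M/15 = 8, M2 = M/8 = 15
M1^(-1) mod 15 = 2, M2^(-1) mod 8 = 7
x = 10*8*2 + 0*15*7 = 160
160 mod 120 = 40
Check: 40 mod 15 = 10 ✓, 40 mod 8 = 0 ✓

x ≡ 40 (mod 120)


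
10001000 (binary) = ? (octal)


10001000 (base 2) = 136 (decimal)
136 (decimal) = 210 (base 8)


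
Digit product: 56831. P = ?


5 × 6 × 8 × 3 × 1 = 720


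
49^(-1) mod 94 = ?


Use the extended Euclidean algorithm on (94, 49); each row r = 94*s + 49*t:
r=94, s=1, t=0
r=49, s=0, t=1
q=1: r=45, s=1, t=-1   [94*(1) + 49*(-1) = 45]
q=1: r=4, s=-1, t=2   [94*(-1) + 49*(2) = 4]
q=11: r=1, s=12, t=-23   [94*(12) + 49*(-23) = 1]
q=4: r=0, s=-49, t=94   [94*(-49) + 49*(94) = 0]
GCD = 1 with t = -23, so 49*(-23) ≡ 1 (mod 94)
Inverse = -23 mod 94 = 71
Check: 49 * 71 = 3479 ≡ 1 (mod 94)

49^(-1) ≡ 71 (mod 94)


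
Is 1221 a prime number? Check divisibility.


1221 / 3 = 407 (exact division)
1221 is NOT prime.

No, 1221 is not prime


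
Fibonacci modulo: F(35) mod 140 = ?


F(k) mod 140 for k=1..35:
1, 1, 2, 3, 5, 8, 13, 21, 34, 55, 89, 4, 93, 97, 50, 7, 57, 64, 121, 45, 26, 71, 97, 28, 125, 13, 138, 11, 9, 20, 29, 49, 78, 127, 65
F(35) mod 140 = 65


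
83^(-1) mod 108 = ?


Use the extended Euclidean algorithm on (108, 83); each row r = 108*s + 83*t:
r=108, s=1, t=0
r=83, s=0, t=1
q=1: r=25, s=1, t=-1   [108*(1) + 83*(-1) = 25]
q=3: r=8, s=-3, t=4   [108*(-3) + 83*(4) = 8]
q=3: r=1, s=10, t=-13   [108*(10) + 83*(-13) = 1]
q=8: r=0, s=-83, t=108   [108*(-83) + 83*(108) = 0]
GCD = 1 with t = -13, so 83*(-13) ≡ 1 (mod 108)
Inverse = -13 mod 108 = 95
Check: 83 * 95 = 7885 ≡ 1 (mod 108)

83^(-1) ≡ 95 (mod 108)


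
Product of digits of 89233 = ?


8 × 9 × 2 × 3 × 3 = 1296


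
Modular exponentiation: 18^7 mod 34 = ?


18^1 mod 34 = 18
18^2 mod 34 = 18
18^3 mod 34 = 18
18^4 mod 34 = 18
18^5 mod 34 = 18
18^6 mod 34 = 18
18^7 mod 34 = 18


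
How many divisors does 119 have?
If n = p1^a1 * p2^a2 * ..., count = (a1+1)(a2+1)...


119 = 7^1 × 17^1
d(119) = (1+1) × (1+1) = 4

4 divisors


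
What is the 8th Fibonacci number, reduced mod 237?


F(k) mod 237 for k=1..8:
1, 1, 2, 3, 5, 8, 13, 21
F(8) mod 237 = 21


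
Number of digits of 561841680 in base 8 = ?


561841680 in base 8 = 4137203020
Number of digits = 10

10 digits (base 8)


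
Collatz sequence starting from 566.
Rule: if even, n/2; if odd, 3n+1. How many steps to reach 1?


566 → 283 → 850 → 425 → 1276 → 638 → 319 → 958 → 479 → 1438 → 719 → 2158 → 1079 → 3238 → 1619 → 4858 → 2429 → 7288 → 3644 → 1822 → 911 → 2734 → 1367 → 4102 → 2051 → 6154 → 3077 → 9232 → 4616 → 2308 → 1154 → 577 → 1732 → 866 → 433 → 1300 → 650 → 325 → 976 → 488 → 244 → 122 → 61 → 184 → 92 → 46 → 23 → 70 → 35 → 106 → 53 → 160 → 80 → 40 → 20 → 10 → 5 → 16 → 8 → 4 → 2 → 1
Total steps = 61

61 steps


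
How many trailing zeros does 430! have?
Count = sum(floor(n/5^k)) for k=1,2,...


floor(430/5) = 86
floor(430/25) = 17
floor(430/125) = 3
Total = 106

106 trailing zeros


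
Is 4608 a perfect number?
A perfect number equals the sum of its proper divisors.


Proper divisors of 4608: 1, 2, 3, 4, 6, 8, 9, 12, 16, 18, 24, 32, 36, 48, 64, 72, 96, 128, 144, 192, 256, 288, 384, 512, 576, 768, 1152, 1536, 2304
Sum = 1 + 2 + 3 + 4 + 6 + 8 + 9 + 12 + 16 + 18 + 24 + 32 + 36 + 48 + 64 + 72 + 96 + 128 + 144 + 192 + 256 + 288 + 384 + 512 + 576 + 768 + 1152 + 1536 + 2304 = 8691

No, 4608 is not perfect (8691 ≠ 4608)


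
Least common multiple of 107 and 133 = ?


GCD(107, 133) = 1
LCM = 107*133/1 = 14231/1 = 14231

LCM = 14231


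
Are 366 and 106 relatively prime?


Euclidean algorithm:
366 = 3 * 106 + 48
106 = 2 * 48 + 10
48 = 4 * 10 + 8
10 = 1 * 8 + 2
8 = 4 * 2 + 0
GCD(366, 106) = 2

No, not coprime (GCD = 2)


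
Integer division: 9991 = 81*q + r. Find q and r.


9991 = 81 * 123 + 28
Check: 9963 + 28 = 9991

q = 123, r = 28


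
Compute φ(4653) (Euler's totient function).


4653 = 3^2 × 11 × 47
Prime factors: 3, 11, 47
φ(4653) = 4653 × (1-1/3) × (1-1/11) × (1-1/47)
= 4653 × 2/3 × 10/11 × 46/47 = 2760

φ(4653) = 2760


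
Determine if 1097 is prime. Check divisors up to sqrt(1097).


Check divisors up to sqrt(1097) = 33.1210
No divisors found.
1097 is prime.

Yes, 1097 is prime


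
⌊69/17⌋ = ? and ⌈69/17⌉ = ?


69/17 = 4.0588
floor = 4
ceil = 5

floor = 4, ceil = 5


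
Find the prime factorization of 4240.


4240 / 2 = 2120
2120 / 2 = 1060
1060 / 2 = 530
530 / 2 = 265
265 / 5 = 53
53 / 53 = 1
4240 = 2^4 × 5 × 53


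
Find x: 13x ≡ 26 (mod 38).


GCD(13, 38) = 1, unique solution
a^(-1) mod 38 = 3
x = 3 * 26 mod 38 = 2

x ≡ 2 (mod 38)


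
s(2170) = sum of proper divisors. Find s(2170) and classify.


Proper divisors: 1, 2, 5, 7, 10, 14, 31, 35, 62, 70, 155, 217, 310, 434, 1085
Sum = 1 + 2 + 5 + 7 + 10 + 14 + 31 + 35 + 62 + 70 + 155 + 217 + 310 + 434 + 1085 = 2438
2438 > 2170 → abundant

s(2170) = 2438 (abundant)


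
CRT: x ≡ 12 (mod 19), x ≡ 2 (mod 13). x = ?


M = 19*13 = 247
M1 = M/19 = 13, M2 = M/13 = 19
M1^(-1) mod 19 = 3, M2^(-1) mod 13 = 11
x = 12*13*3 + 2*19*11 = 886
886 mod 247 = 145
Check: 145 mod 19 = 12 ✓, 145 mod 13 = 2 ✓

x ≡ 145 (mod 247)


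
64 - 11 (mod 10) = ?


64 - 11 = 53
53 mod 10 = 3


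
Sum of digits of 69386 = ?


6 + 9 + 3 + 8 + 6 = 32


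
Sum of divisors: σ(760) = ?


Divisors of 760: 1, 2, 4, 5, 8, 10, 19, 20, 38, 40, 76, 95, 152, 190, 380, 760
Sum = 1 + 2 + 4 + 5 + 8 + 10 + 19 + 20 + 38 + 40 + 76 + 95 + 152 + 190 + 380 + 760 = 1800

σ(760) = 1800


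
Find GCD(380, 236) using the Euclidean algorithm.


380 = 1 * 236 + 144
236 = 1 * 144 + 92
144 = 1 * 92 + 52
92 = 1 * 52 + 40
52 = 1 * 40 + 12
40 = 3 * 12 + 4
12 = 3 * 4 + 0
GCD = 4


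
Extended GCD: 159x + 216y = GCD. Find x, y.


Tabular extended Euclidean (each row: r = 159*s + 216*t):
r=159, s=1, t=0
r=216, s=0, t=1
q=0: r=159, s=1, t=0   [159*(1) + 216*(0) = 159]
q=1: r=57, s=-1, t=1   [159*(-1) + 216*(1) = 57]
q=2: r=45, s=3, t=-2   [159*(3) + 216*(-2) = 45]
q=1: r=12, s=-4, t=3   [159*(-4) + 216*(3) = 12]
q=3: r=9, s=15, t=-11   [159*(15) + 216*(-11) = 9]
q=1: r=3, s=-19, t=14   [159*(-19) + 216*(14) = 3]
q=3: r=0, s=72, t=-53   [159*(72) + 216*(-53) = 0]
GCD = 3; from the row with r=3: x=-19, y=14
Check: 159*(-19) + 216*(14) = -3021 + 3024 = 3

GCD = 3, x = -19, y = 14


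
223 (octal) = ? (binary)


223 (base 8) = 147 (decimal)
147 (decimal) = 10010011 (base 2)


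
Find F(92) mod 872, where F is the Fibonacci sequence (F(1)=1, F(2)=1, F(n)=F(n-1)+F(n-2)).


F(k) mod 872 for k=1..92:
1, 1, 2, 3, 5, 8, 13, 21, 34, 55, 89, 144, 233, 377, 610, 115, 725, 840, 693, 661, 482, 271, 753, 152, 33, 185, 218, 403, 621, 152, 773, 53, 826, 7, 833, 840, 801, 769, 698, 595, 421, 144, 565, 709, 402, 239, 641, 8, 649, 657, 434, 219, 653, 0, 653, 653, 434, 215, 649, 864, 641, 633, 402, 163, 565, 728, 421, 277, 698, 103, 801, 32, 833, 865, 826, 819, 773, 720, 621, 469, 218, 687, 33, 720, 753, 601, 482, 211, 693, 32, 725, 757
F(92) mod 872 = 757


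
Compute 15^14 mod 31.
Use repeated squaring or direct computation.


15^1 mod 31 = 15
15^2 mod 31 = 8
15^3 mod 31 = 27
15^4 mod 31 = 2
15^5 mod 31 = 30
15^6 mod 31 = 16
15^7 mod 31 = 23
15^8 mod 31 = 4
15^9 mod 31 = 29
15^10 mod 31 = 1
15^11 mod 31 = 15
15^12 mod 31 = 8
15^13 mod 31 = 27
15^14 mod 31 = 2


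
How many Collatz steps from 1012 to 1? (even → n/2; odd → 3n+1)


1012 → 506 → 253 → 760 → 380 → 190 → 95 → 286 → 143 → 430 → 215 → 646 → 323 → 970 → 485 → 1456 → 728 → 364 → 182 → 91 → 274 → 137 → 412 → 206 → 103 → 310 → 155 → 466 → 233 → 700 → 350 → 175 → 526 → 263 → 790 → 395 → 1186 → 593 → 1780 → 890 → 445 → 1336 → 668 → 334 → 167 → 502 → 251 → 754 → 377 → 1132 → 566 → 283 → 850 → 425 → 1276 → 638 → 319 → 958 → 479 → 1438 → 719 → 2158 → 1079 → 3238 → 1619 → 4858 → 2429 → 7288 → 3644 → 1822 → 911 → 2734 → 1367 → 4102 → 2051 → 6154 → 3077 → 9232 → 4616 → 2308 → 1154 → 577 → 1732 → 866 → 433 → 1300 → 650 → 325 → 976 → 488 → 244 → 122 → 61 → 184 → 92 → 46 → 23 → 70 → 35 → 106 → 53 → 160 → 80 → 40 → 20 → 10 → 5 → 16 → 8 → 4 → 2 → 1
Total steps = 111

111 steps


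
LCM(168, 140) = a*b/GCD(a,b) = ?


GCD(168, 140) = 28
LCM = 168*140/28 = 23520/28 = 840

LCM = 840


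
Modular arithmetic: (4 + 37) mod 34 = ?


4 + 37 = 41
41 mod 34 = 7


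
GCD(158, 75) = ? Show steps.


158 = 2 * 75 + 8
75 = 9 * 8 + 3
8 = 2 * 3 + 2
3 = 1 * 2 + 1
2 = 2 * 1 + 0
GCD = 1


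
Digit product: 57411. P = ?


5 × 7 × 4 × 1 × 1 = 140


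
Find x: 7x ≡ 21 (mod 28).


GCD(7, 28) = 7 divides 21
Divide: 1x ≡ 3 (mod 4)
x ≡ 3 (mod 4)


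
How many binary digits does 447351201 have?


447351201 in base 2 = 11010101010100000100110100001
Number of digits = 29

29 digits (base 2)


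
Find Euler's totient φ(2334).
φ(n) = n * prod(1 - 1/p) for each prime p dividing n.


2334 = 2 × 3 × 389
Prime factors: 2, 3, 389
φ(2334) = 2334 × (1-1/2) × (1-1/3) × (1-1/389)
= 2334 × 1/2 × 2/3 × 388/389 = 776

φ(2334) = 776


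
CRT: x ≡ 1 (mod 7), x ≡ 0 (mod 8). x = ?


M = 7*8 = 56
M1 = M/7 = 8, M2 = M/8 = 7
M1^(-1) mod 7 = 1, M2^(-1) mod 8 = 7
x = 1*8*1 + 0*7*7 = 8
8 mod 56 = 8
Check: 8 mod 7 = 1 ✓, 8 mod 8 = 0 ✓

x ≡ 8 (mod 56)


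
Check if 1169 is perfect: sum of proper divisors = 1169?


Proper divisors of 1169: 1, 7, 167
Sum = 1 + 7 + 167 = 175

No, 1169 is not perfect (175 ≠ 1169)


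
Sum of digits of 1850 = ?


1 + 8 + 5 + 0 = 14


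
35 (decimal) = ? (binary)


35 (base 10) = 35 (decimal)
35 (decimal) = 100011 (base 2)


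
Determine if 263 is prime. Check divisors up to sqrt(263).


Check divisors up to sqrt(263) = 16.2173
No divisors found.
263 is prime.

Yes, 263 is prime


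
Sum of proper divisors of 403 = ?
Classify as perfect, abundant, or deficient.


Proper divisors: 1, 13, 31
Sum = 1 + 13 + 31 = 45
45 < 403 → deficient

s(403) = 45 (deficient)


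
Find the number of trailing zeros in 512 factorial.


floor(512/5) = 102
floor(512/25) = 20
floor(512/125) = 4
Total = 126

126 trailing zeros


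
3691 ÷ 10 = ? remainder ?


3691 = 10 * 369 + 1
Check: 3690 + 1 = 3691

q = 369, r = 1


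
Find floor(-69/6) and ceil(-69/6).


-69/6 = -11.5000
floor = -12
ceil = -11

floor = -12, ceil = -11


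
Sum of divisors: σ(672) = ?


Divisors of 672: 1, 2, 3, 4, 6, 7, 8, 12, 14, 16, 21, 24, 28, 32, 42, 48, 56, 84, 96, 112, 168, 224, 336, 672
Sum = 1 + 2 + 3 + 4 + 6 + 7 + 8 + 12 + 14 + 16 + 21 + 24 + 28 + 32 + 42 + 48 + 56 + 84 + 96 + 112 + 168 + 224 + 336 + 672 = 2016

σ(672) = 2016


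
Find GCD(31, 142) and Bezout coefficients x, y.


Tabular extended Euclidean (each row: r = 31*s + 142*t):
r=31, s=1, t=0
r=142, s=0, t=1
q=0: r=31, s=1, t=0   [31*(1) + 142*(0) = 31]
q=4: r=18, s=-4, t=1   [31*(-4) + 142*(1) = 18]
q=1: r=13, s=5, t=-1   [31*(5) + 142*(-1) = 13]
q=1: r=5, s=-9, t=2   [31*(-9) + 142*(2) = 5]
q=2: r=3, s=23, t=-5   [31*(23) + 142*(-5) = 3]
q=1: r=2, s=-32, t=7   [31*(-32) + 142*(7) = 2]
q=1: r=1, s=55, t=-12   [31*(55) + 142*(-12) = 1]
q=2: r=0, s=-142, t=31   [31*(-142) + 142*(31) = 0]
GCD = 1; from the row with r=1: x=55, y=-12
Check: 31*(55) + 142*(-12) = 1705 - 1704 = 1

GCD = 1, x = 55, y = -12


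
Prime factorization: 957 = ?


957 / 3 = 319
319 / 11 = 29
29 / 29 = 1
957 = 3 × 11 × 29


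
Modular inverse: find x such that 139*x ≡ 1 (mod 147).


Use the extended Euclidean algorithm on (147, 139); each row r = 147*s + 139*t:
r=147, s=1, t=0
r=139, s=0, t=1
q=1: r=8, s=1, t=-1   [147*(1) + 139*(-1) = 8]
q=17: r=3, s=-17, t=18   [147*(-17) + 139*(18) = 3]
q=2: r=2, s=35, t=-37   [147*(35) + 139*(-37) = 2]
q=1: r=1, s=-52, t=55   [147*(-52) + 139*(55) = 1]
q=2: r=0, s=139, t=-147   [147*(139) + 139*(-147) = 0]
GCD = 1 with t = 55, so 139*(55) ≡ 1 (mod 147)
Inverse = 55 mod 147 = 55
Check: 139 * 55 = 7645 ≡ 1 (mod 147)

139^(-1) ≡ 55 (mod 147)


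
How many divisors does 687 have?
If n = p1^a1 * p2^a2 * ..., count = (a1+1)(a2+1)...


687 = 3^1 × 229^1
d(687) = (1+1) × (1+1) = 4

4 divisors


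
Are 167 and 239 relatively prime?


Euclidean algorithm:
239 = 1 * 167 + 72
167 = 2 * 72 + 23
72 = 3 * 23 + 3
23 = 7 * 3 + 2
3 = 1 * 2 + 1
2 = 2 * 1 + 0
GCD(167, 239) = 1

Yes, coprime (GCD = 1)


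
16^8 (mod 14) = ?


16^1 mod 14 = 2
16^2 mod 14 = 4
16^3 mod 14 = 8
16^4 mod 14 = 2
16^5 mod 14 = 4
16^6 mod 14 = 8
16^7 mod 14 = 2
16^8 mod 14 = 4


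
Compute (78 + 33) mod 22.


78 + 33 = 111
111 mod 22 = 1


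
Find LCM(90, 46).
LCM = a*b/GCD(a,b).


GCD(90, 46) = 2
LCM = 90*46/2 = 4140/2 = 2070

LCM = 2070


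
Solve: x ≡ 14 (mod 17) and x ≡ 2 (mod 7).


M = 17*7 = 119
M1 = M/17 = 7, M2 = M/7 = 17
M1^(-1) mod 17 = 5, M2^(-1) mod 7 = 5
x = 14*7*5 + 2*17*5 = 660
660 mod 119 = 65
Check: 65 mod 17 = 14 ✓, 65 mod 7 = 2 ✓

x ≡ 65 (mod 119)


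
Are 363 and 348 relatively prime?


Euclidean algorithm:
363 = 1 * 348 + 15
348 = 23 * 15 + 3
15 = 5 * 3 + 0
GCD(363, 348) = 3

No, not coprime (GCD = 3)


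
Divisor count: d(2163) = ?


2163 = 3^1 × 7^1 × 103^1
d(2163) = (1+1) × (1+1) × (1+1) = 8

8 divisors


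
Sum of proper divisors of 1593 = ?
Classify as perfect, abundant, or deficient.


Proper divisors: 1, 3, 9, 27, 59, 177, 531
Sum = 1 + 3 + 9 + 27 + 59 + 177 + 531 = 807
807 < 1593 → deficient

s(1593) = 807 (deficient)


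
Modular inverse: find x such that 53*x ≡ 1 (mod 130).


Use the extended Euclidean algorithm on (130, 53); each row r = 130*s + 53*t:
r=130, s=1, t=0
r=53, s=0, t=1
q=2: r=24, s=1, t=-2   [130*(1) + 53*(-2) = 24]
q=2: r=5, s=-2, t=5   [130*(-2) + 53*(5) = 5]
q=4: r=4, s=9, t=-22   [130*(9) + 53*(-22) = 4]
q=1: r=1, s=-11, t=27   [130*(-11) + 53*(27) = 1]
q=4: r=0, s=53, t=-130   [130*(53) + 53*(-130) = 0]
GCD = 1 with t = 27, so 53*(27) ≡ 1 (mod 130)
Inverse = 27 mod 130 = 27
Check: 53 * 27 = 1431 ≡ 1 (mod 130)

53^(-1) ≡ 27 (mod 130)


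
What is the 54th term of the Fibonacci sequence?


Sequence: 1, 1, 2, 3, 5, 8, 13, 21, 34, 55, 89, 144, 233, 377, 610, 987, 1597, 2584, 4181, 6765, 10946, 17711, 28657, 46368, 75025, 121393, 196418, 317811, 514229, 832040, 1346269, 2178309, 3524578, 5702887, 9227465, 14930352, 24157817, 39088169, 63245986, 102334155, 165580141, 267914296, 433494437, 701408733, 1134903170, 1836311903, 2971215073, 4807526976, 7778742049, 12586269025, 20365011074, 32951280099, 53316291173, 86267571272
F(54) = 86267571272


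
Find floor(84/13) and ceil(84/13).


84/13 = 6.4615
floor = 6
ceil = 7

floor = 6, ceil = 7


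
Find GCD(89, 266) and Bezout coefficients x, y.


Tabular extended Euclidean (each row: r = 89*s + 266*t):
r=89, s=1, t=0
r=266, s=0, t=1
q=0: r=89, s=1, t=0   [89*(1) + 266*(0) = 89]
q=2: r=88, s=-2, t=1   [89*(-2) + 266*(1) = 88]
q=1: r=1, s=3, t=-1   [89*(3) + 266*(-1) = 1]
q=88: r=0, s=-266, t=89   [89*(-266) + 266*(89) = 0]
GCD = 1; from the row with r=1: x=3, y=-1
Check: 89*(3) + 266*(-1) = 267 - 266 = 1

GCD = 1, x = 3, y = -1


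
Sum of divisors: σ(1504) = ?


Divisors of 1504: 1, 2, 4, 8, 16, 32, 47, 94, 188, 376, 752, 1504
Sum = 1 + 2 + 4 + 8 + 16 + 32 + 47 + 94 + 188 + 376 + 752 + 1504 = 3024

σ(1504) = 3024


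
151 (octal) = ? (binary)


151 (base 8) = 105 (decimal)
105 (decimal) = 1101001 (base 2)


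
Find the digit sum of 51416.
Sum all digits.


5 + 1 + 4 + 1 + 6 = 17


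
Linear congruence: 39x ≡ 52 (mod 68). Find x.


GCD(39, 68) = 1, unique solution
a^(-1) mod 68 = 7
x = 7 * 52 mod 68 = 24

x ≡ 24 (mod 68)


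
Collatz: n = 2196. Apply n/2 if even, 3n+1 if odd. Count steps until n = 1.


2196 → 1098 → 549 → 1648 → 824 → 412 → 206 → 103 → 310 → 155 → 466 → 233 → 700 → 350 → 175 → 526 → 263 → 790 → 395 → 1186 → 593 → 1780 → 890 → 445 → 1336 → 668 → 334 → 167 → 502 → 251 → 754 → 377 → 1132 → 566 → 283 → 850 → 425 → 1276 → 638 → 319 → 958 → 479 → 1438 → 719 → 2158 → 1079 → 3238 → 1619 → 4858 → 2429 → 7288 → 3644 → 1822 → 911 → 2734 → 1367 → 4102 → 2051 → 6154 → 3077 → 9232 → 4616 → 2308 → 1154 → 577 → 1732 → 866 → 433 → 1300 → 650 → 325 → 976 → 488 → 244 → 122 → 61 → 184 → 92 → 46 → 23 → 70 → 35 → 106 → 53 → 160 → 80 → 40 → 20 → 10 → 5 → 16 → 8 → 4 → 2 → 1
Total steps = 94

94 steps


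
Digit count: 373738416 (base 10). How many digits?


373738416 has 9 digits in base 10
floor(log10(373738416)) + 1 = floor(8.5726) + 1 = 9

9 digits (base 10)


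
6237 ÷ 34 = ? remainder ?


6237 = 34 * 183 + 15
Check: 6222 + 15 = 6237

q = 183, r = 15


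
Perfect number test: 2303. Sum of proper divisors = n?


Proper divisors of 2303: 1, 7, 47, 49, 329
Sum = 1 + 7 + 47 + 49 + 329 = 433

No, 2303 is not perfect (433 ≠ 2303)


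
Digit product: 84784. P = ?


8 × 4 × 7 × 8 × 4 = 7168


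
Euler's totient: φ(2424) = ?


2424 = 2^3 × 3 × 101
Prime factors: 2, 3, 101
φ(2424) = 2424 × (1-1/2) × (1-1/3) × (1-1/101)
= 2424 × 1/2 × 2/3 × 100/101 = 800

φ(2424) = 800


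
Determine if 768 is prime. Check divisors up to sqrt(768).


768 / 2 = 384 (exact division)
768 is NOT prime.

No, 768 is not prime


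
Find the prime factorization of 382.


382 / 2 = 191
191 / 191 = 1
382 = 2 × 191


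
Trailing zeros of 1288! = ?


floor(1288/5) = 257
floor(1288/25) = 51
floor(1288/125) = 10
floor(1288/625) = 2
Total = 320

320 trailing zeros


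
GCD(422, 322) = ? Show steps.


422 = 1 * 322 + 100
322 = 3 * 100 + 22
100 = 4 * 22 + 12
22 = 1 * 12 + 10
12 = 1 * 10 + 2
10 = 5 * 2 + 0
GCD = 2


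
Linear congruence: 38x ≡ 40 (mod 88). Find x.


GCD(38, 88) = 2 divides 40
Divide: 19x ≡ 20 (mod 44)
x ≡ 8 (mod 44)


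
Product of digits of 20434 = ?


2 × 0 × 4 × 3 × 4 = 0


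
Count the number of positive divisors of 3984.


3984 = 2^4 × 3^1 × 83^1
d(3984) = (4+1) × (1+1) × (1+1) = 20

20 divisors


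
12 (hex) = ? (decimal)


12 (base 16) = 18 (decimal)
18 (decimal) = 18 (base 10)


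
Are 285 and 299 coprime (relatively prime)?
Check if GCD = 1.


Euclidean algorithm:
299 = 1 * 285 + 14
285 = 20 * 14 + 5
14 = 2 * 5 + 4
5 = 1 * 4 + 1
4 = 4 * 1 + 0
GCD(285, 299) = 1

Yes, coprime (GCD = 1)


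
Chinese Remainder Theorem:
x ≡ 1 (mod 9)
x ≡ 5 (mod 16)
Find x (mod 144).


M = 9*16 = 144
M1 = M/9 = 16, M2 = M/16 = 9
M1^(-1) mod 9 = 4, M2^(-1) mod 16 = 9
x = 1*16*4 + 5*9*9 = 469
469 mod 144 = 37
Check: 37 mod 9 = 1 ✓, 37 mod 16 = 5 ✓

x ≡ 37 (mod 144)


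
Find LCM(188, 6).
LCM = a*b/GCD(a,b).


GCD(188, 6) = 2
LCM = 188*6/2 = 1128/2 = 564

LCM = 564


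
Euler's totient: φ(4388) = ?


4388 = 2^2 × 1097
Prime factors: 2, 1097
φ(4388) = 4388 × (1-1/2) × (1-1/1097)
= 4388 × 1/2 × 1096/1097 = 2192

φ(4388) = 2192
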